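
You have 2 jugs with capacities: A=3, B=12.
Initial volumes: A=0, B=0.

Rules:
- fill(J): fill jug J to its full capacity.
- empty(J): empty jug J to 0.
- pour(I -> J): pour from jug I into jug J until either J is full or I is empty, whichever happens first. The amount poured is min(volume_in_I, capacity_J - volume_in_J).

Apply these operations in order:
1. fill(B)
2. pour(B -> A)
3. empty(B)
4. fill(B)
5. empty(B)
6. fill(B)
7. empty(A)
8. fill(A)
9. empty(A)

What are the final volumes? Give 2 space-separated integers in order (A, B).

Step 1: fill(B) -> (A=0 B=12)
Step 2: pour(B -> A) -> (A=3 B=9)
Step 3: empty(B) -> (A=3 B=0)
Step 4: fill(B) -> (A=3 B=12)
Step 5: empty(B) -> (A=3 B=0)
Step 6: fill(B) -> (A=3 B=12)
Step 7: empty(A) -> (A=0 B=12)
Step 8: fill(A) -> (A=3 B=12)
Step 9: empty(A) -> (A=0 B=12)

Answer: 0 12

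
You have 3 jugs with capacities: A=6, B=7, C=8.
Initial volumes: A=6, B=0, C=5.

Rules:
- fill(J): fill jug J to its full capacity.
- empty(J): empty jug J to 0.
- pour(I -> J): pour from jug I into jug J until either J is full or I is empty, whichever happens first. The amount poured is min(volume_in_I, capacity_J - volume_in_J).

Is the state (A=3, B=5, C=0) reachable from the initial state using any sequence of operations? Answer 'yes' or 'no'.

Answer: yes

Derivation:
BFS from (A=6, B=0, C=5):
  1. fill(B) -> (A=6 B=7 C=5)
  2. pour(B -> C) -> (A=6 B=4 C=8)
  3. empty(C) -> (A=6 B=4 C=0)
  4. pour(A -> C) -> (A=0 B=4 C=6)
  5. fill(A) -> (A=6 B=4 C=6)
  6. pour(A -> B) -> (A=3 B=7 C=6)
  7. pour(B -> C) -> (A=3 B=5 C=8)
  8. empty(C) -> (A=3 B=5 C=0)
Target reached → yes.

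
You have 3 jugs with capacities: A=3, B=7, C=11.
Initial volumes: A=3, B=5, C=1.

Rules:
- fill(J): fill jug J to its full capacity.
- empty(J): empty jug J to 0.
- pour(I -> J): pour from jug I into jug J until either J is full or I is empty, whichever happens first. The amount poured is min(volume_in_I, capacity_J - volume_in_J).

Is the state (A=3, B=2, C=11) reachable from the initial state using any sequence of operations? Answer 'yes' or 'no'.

BFS from (A=3, B=5, C=1):
  1. empty(A) -> (A=0 B=5 C=1)
  2. fill(C) -> (A=0 B=5 C=11)
  3. pour(B -> A) -> (A=3 B=2 C=11)
Target reached → yes.

Answer: yes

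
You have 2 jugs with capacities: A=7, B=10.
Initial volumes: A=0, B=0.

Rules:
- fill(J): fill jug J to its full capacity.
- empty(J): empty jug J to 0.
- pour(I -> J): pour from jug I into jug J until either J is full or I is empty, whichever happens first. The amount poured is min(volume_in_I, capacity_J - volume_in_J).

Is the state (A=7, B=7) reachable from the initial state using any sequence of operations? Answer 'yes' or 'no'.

Answer: yes

Derivation:
BFS from (A=0, B=0):
  1. fill(A) -> (A=7 B=0)
  2. pour(A -> B) -> (A=0 B=7)
  3. fill(A) -> (A=7 B=7)
Target reached → yes.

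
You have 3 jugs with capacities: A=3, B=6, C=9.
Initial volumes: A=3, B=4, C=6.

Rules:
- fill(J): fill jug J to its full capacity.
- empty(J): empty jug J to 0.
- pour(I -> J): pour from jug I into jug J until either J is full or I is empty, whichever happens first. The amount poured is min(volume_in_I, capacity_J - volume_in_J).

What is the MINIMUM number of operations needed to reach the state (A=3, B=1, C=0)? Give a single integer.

Answer: 2

Derivation:
BFS from (A=3, B=4, C=6). One shortest path:
  1. pour(B -> C) -> (A=3 B=1 C=9)
  2. empty(C) -> (A=3 B=1 C=0)
Reached target in 2 moves.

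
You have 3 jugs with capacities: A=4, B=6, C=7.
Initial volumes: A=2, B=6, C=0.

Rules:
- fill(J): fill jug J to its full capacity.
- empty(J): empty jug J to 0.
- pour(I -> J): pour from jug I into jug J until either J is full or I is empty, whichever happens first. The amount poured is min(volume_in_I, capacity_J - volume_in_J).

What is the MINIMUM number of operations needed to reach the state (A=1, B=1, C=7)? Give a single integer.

Answer: 6

Derivation:
BFS from (A=2, B=6, C=0). One shortest path:
  1. pour(B -> C) -> (A=2 B=0 C=6)
  2. pour(A -> C) -> (A=1 B=0 C=7)
  3. pour(C -> B) -> (A=1 B=6 C=1)
  4. empty(B) -> (A=1 B=0 C=1)
  5. pour(C -> B) -> (A=1 B=1 C=0)
  6. fill(C) -> (A=1 B=1 C=7)
Reached target in 6 moves.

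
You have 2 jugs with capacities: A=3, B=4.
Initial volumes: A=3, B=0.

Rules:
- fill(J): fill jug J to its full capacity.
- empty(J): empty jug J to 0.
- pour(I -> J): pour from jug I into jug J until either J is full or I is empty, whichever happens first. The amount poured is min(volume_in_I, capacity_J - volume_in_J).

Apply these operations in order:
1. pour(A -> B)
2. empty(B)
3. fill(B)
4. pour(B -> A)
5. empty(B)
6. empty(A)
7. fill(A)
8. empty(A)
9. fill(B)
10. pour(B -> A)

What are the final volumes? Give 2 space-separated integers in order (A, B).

Step 1: pour(A -> B) -> (A=0 B=3)
Step 2: empty(B) -> (A=0 B=0)
Step 3: fill(B) -> (A=0 B=4)
Step 4: pour(B -> A) -> (A=3 B=1)
Step 5: empty(B) -> (A=3 B=0)
Step 6: empty(A) -> (A=0 B=0)
Step 7: fill(A) -> (A=3 B=0)
Step 8: empty(A) -> (A=0 B=0)
Step 9: fill(B) -> (A=0 B=4)
Step 10: pour(B -> A) -> (A=3 B=1)

Answer: 3 1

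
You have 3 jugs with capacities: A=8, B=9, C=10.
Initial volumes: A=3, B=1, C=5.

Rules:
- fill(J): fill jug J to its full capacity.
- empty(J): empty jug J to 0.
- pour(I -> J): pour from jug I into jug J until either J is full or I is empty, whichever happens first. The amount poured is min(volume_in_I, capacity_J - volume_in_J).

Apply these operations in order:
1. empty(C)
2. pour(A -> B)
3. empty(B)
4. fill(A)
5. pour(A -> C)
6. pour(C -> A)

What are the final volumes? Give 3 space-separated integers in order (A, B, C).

Answer: 8 0 0

Derivation:
Step 1: empty(C) -> (A=3 B=1 C=0)
Step 2: pour(A -> B) -> (A=0 B=4 C=0)
Step 3: empty(B) -> (A=0 B=0 C=0)
Step 4: fill(A) -> (A=8 B=0 C=0)
Step 5: pour(A -> C) -> (A=0 B=0 C=8)
Step 6: pour(C -> A) -> (A=8 B=0 C=0)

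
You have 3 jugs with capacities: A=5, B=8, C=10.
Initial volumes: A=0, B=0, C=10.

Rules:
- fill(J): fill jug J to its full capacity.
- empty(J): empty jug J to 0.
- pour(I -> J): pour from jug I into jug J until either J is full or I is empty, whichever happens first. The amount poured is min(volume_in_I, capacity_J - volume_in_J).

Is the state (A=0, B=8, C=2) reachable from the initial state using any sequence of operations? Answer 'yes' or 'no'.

Answer: yes

Derivation:
BFS from (A=0, B=0, C=10):
  1. pour(C -> B) -> (A=0 B=8 C=2)
Target reached → yes.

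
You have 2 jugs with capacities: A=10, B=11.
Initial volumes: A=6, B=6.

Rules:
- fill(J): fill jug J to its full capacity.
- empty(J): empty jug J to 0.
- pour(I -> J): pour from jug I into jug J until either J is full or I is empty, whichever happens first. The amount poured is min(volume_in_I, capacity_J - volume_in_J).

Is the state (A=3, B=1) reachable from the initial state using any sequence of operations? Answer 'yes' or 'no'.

Answer: no

Derivation:
BFS explored all 43 reachable states.
Reachable set includes: (0,0), (0,1), (0,2), (0,3), (0,4), (0,5), (0,6), (0,7), (0,8), (0,9), (0,10), (0,11) ...
Target (A=3, B=1) not in reachable set → no.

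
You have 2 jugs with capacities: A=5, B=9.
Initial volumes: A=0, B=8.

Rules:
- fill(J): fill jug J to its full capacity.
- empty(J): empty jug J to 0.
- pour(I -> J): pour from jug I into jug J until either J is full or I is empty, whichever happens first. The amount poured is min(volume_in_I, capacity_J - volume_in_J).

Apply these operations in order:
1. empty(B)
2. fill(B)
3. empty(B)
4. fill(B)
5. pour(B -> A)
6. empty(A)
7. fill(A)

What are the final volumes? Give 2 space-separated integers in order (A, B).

Answer: 5 4

Derivation:
Step 1: empty(B) -> (A=0 B=0)
Step 2: fill(B) -> (A=0 B=9)
Step 3: empty(B) -> (A=0 B=0)
Step 4: fill(B) -> (A=0 B=9)
Step 5: pour(B -> A) -> (A=5 B=4)
Step 6: empty(A) -> (A=0 B=4)
Step 7: fill(A) -> (A=5 B=4)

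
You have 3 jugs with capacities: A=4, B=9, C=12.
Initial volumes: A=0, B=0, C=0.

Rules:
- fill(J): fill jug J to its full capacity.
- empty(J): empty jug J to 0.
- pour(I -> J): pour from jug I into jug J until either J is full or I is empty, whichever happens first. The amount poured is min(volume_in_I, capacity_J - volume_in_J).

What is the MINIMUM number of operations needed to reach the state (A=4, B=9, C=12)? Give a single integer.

Answer: 3

Derivation:
BFS from (A=0, B=0, C=0). One shortest path:
  1. fill(A) -> (A=4 B=0 C=0)
  2. fill(B) -> (A=4 B=9 C=0)
  3. fill(C) -> (A=4 B=9 C=12)
Reached target in 3 moves.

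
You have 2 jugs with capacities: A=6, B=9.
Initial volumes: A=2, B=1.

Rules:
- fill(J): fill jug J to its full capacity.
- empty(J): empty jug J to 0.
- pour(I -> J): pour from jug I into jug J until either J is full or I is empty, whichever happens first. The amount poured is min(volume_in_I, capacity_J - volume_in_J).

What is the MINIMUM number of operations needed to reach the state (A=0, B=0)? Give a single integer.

Answer: 2

Derivation:
BFS from (A=2, B=1). One shortest path:
  1. empty(A) -> (A=0 B=1)
  2. empty(B) -> (A=0 B=0)
Reached target in 2 moves.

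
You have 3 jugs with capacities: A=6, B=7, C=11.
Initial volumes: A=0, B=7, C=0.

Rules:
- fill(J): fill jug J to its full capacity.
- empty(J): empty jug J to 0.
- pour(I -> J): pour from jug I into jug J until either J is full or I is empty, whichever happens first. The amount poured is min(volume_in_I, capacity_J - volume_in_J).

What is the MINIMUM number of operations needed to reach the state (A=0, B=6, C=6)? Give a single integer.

Answer: 5

Derivation:
BFS from (A=0, B=7, C=0). One shortest path:
  1. fill(A) -> (A=6 B=7 C=0)
  2. empty(B) -> (A=6 B=0 C=0)
  3. pour(A -> B) -> (A=0 B=6 C=0)
  4. fill(A) -> (A=6 B=6 C=0)
  5. pour(A -> C) -> (A=0 B=6 C=6)
Reached target in 5 moves.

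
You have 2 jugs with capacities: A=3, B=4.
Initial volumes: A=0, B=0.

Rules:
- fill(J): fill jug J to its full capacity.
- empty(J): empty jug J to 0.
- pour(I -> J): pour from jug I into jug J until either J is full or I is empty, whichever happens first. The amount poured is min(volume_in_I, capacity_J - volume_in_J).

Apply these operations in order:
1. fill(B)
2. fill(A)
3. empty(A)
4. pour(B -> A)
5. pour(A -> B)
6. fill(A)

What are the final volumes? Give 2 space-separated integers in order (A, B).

Step 1: fill(B) -> (A=0 B=4)
Step 2: fill(A) -> (A=3 B=4)
Step 3: empty(A) -> (A=0 B=4)
Step 4: pour(B -> A) -> (A=3 B=1)
Step 5: pour(A -> B) -> (A=0 B=4)
Step 6: fill(A) -> (A=3 B=4)

Answer: 3 4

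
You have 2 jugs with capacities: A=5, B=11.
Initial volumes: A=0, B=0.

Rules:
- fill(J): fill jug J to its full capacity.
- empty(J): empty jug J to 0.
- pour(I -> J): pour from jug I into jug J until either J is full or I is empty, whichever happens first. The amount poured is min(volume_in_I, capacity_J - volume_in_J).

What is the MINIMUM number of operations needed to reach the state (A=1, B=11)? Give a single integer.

Answer: 7

Derivation:
BFS from (A=0, B=0). One shortest path:
  1. fill(B) -> (A=0 B=11)
  2. pour(B -> A) -> (A=5 B=6)
  3. empty(A) -> (A=0 B=6)
  4. pour(B -> A) -> (A=5 B=1)
  5. empty(A) -> (A=0 B=1)
  6. pour(B -> A) -> (A=1 B=0)
  7. fill(B) -> (A=1 B=11)
Reached target in 7 moves.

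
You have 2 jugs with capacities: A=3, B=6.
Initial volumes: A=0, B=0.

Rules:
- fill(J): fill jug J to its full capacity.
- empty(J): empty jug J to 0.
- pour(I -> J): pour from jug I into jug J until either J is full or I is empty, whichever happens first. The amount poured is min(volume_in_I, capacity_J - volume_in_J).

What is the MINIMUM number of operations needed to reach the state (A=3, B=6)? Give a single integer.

BFS from (A=0, B=0). One shortest path:
  1. fill(A) -> (A=3 B=0)
  2. fill(B) -> (A=3 B=6)
Reached target in 2 moves.

Answer: 2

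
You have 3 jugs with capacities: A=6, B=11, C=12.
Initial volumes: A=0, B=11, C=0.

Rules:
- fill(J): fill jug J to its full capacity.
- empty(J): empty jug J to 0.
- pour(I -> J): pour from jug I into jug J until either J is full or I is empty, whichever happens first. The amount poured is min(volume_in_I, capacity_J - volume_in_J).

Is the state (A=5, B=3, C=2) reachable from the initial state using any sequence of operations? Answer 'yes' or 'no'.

Answer: no

Derivation:
BFS explored all 542 reachable states.
Reachable set includes: (0,0,0), (0,0,1), (0,0,2), (0,0,3), (0,0,4), (0,0,5), (0,0,6), (0,0,7), (0,0,8), (0,0,9), (0,0,10), (0,0,11) ...
Target (A=5, B=3, C=2) not in reachable set → no.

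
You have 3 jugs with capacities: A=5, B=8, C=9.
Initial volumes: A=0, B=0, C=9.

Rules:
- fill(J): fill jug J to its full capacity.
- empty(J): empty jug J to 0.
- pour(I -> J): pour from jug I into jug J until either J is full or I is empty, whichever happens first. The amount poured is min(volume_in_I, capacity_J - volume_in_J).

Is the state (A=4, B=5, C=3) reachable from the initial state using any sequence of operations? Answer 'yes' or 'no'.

Answer: no

Derivation:
BFS explored all 316 reachable states.
Reachable set includes: (0,0,0), (0,0,1), (0,0,2), (0,0,3), (0,0,4), (0,0,5), (0,0,6), (0,0,7), (0,0,8), (0,0,9), (0,1,0), (0,1,1) ...
Target (A=4, B=5, C=3) not in reachable set → no.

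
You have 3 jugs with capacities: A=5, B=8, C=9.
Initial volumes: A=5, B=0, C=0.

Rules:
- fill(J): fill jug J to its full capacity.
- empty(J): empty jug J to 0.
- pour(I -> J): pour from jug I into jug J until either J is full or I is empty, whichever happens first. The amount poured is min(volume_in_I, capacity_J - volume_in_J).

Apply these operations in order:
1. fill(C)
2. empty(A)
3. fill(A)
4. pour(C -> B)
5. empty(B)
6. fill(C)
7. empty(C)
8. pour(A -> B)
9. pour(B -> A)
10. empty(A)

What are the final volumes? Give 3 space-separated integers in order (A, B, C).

Step 1: fill(C) -> (A=5 B=0 C=9)
Step 2: empty(A) -> (A=0 B=0 C=9)
Step 3: fill(A) -> (A=5 B=0 C=9)
Step 4: pour(C -> B) -> (A=5 B=8 C=1)
Step 5: empty(B) -> (A=5 B=0 C=1)
Step 6: fill(C) -> (A=5 B=0 C=9)
Step 7: empty(C) -> (A=5 B=0 C=0)
Step 8: pour(A -> B) -> (A=0 B=5 C=0)
Step 9: pour(B -> A) -> (A=5 B=0 C=0)
Step 10: empty(A) -> (A=0 B=0 C=0)

Answer: 0 0 0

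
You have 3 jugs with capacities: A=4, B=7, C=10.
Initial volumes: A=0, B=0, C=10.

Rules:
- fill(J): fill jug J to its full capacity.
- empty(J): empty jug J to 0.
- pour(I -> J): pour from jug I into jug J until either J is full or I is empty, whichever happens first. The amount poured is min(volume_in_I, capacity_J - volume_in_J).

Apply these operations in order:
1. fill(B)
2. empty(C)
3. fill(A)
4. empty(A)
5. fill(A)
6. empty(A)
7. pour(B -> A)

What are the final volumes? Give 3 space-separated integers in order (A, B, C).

Answer: 4 3 0

Derivation:
Step 1: fill(B) -> (A=0 B=7 C=10)
Step 2: empty(C) -> (A=0 B=7 C=0)
Step 3: fill(A) -> (A=4 B=7 C=0)
Step 4: empty(A) -> (A=0 B=7 C=0)
Step 5: fill(A) -> (A=4 B=7 C=0)
Step 6: empty(A) -> (A=0 B=7 C=0)
Step 7: pour(B -> A) -> (A=4 B=3 C=0)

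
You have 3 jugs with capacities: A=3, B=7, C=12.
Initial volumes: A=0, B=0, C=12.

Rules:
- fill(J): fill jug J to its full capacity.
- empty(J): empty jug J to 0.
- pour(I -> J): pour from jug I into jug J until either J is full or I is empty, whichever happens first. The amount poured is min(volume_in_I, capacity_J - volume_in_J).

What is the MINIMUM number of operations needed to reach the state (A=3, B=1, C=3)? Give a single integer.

BFS from (A=0, B=0, C=12). One shortest path:
  1. fill(B) -> (A=0 B=7 C=12)
  2. empty(C) -> (A=0 B=7 C=0)
  3. pour(B -> A) -> (A=3 B=4 C=0)
  4. pour(A -> C) -> (A=0 B=4 C=3)
  5. pour(B -> A) -> (A=3 B=1 C=3)
Reached target in 5 moves.

Answer: 5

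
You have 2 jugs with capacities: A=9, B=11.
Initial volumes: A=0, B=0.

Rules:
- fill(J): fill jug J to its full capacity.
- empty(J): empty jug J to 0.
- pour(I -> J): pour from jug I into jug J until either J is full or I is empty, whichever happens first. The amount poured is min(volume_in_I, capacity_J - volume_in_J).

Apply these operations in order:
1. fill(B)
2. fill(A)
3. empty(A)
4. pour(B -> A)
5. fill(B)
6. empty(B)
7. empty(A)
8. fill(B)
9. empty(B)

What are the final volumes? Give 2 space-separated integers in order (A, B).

Answer: 0 0

Derivation:
Step 1: fill(B) -> (A=0 B=11)
Step 2: fill(A) -> (A=9 B=11)
Step 3: empty(A) -> (A=0 B=11)
Step 4: pour(B -> A) -> (A=9 B=2)
Step 5: fill(B) -> (A=9 B=11)
Step 6: empty(B) -> (A=9 B=0)
Step 7: empty(A) -> (A=0 B=0)
Step 8: fill(B) -> (A=0 B=11)
Step 9: empty(B) -> (A=0 B=0)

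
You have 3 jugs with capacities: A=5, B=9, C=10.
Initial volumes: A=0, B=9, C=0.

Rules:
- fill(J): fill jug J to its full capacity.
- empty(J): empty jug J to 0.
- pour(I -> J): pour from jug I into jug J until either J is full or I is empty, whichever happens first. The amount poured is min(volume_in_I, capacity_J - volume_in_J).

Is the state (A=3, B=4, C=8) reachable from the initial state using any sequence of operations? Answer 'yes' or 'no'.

BFS explored all 372 reachable states.
Reachable set includes: (0,0,0), (0,0,1), (0,0,2), (0,0,3), (0,0,4), (0,0,5), (0,0,6), (0,0,7), (0,0,8), (0,0,9), (0,0,10), (0,1,0) ...
Target (A=3, B=4, C=8) not in reachable set → no.

Answer: no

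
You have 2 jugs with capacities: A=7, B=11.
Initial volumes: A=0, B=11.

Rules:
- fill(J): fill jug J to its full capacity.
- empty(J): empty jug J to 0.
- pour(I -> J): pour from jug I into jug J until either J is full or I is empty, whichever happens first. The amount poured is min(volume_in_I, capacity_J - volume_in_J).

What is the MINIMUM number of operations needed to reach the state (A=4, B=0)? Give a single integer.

BFS from (A=0, B=11). One shortest path:
  1. pour(B -> A) -> (A=7 B=4)
  2. empty(A) -> (A=0 B=4)
  3. pour(B -> A) -> (A=4 B=0)
Reached target in 3 moves.

Answer: 3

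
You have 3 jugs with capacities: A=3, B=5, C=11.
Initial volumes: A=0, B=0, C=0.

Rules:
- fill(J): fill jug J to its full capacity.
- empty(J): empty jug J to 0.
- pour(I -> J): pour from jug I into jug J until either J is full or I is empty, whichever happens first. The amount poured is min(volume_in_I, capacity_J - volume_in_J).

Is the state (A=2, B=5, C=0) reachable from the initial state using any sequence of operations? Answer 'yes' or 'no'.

Answer: yes

Derivation:
BFS from (A=0, B=0, C=0):
  1. fill(B) -> (A=0 B=5 C=0)
  2. pour(B -> A) -> (A=3 B=2 C=0)
  3. empty(A) -> (A=0 B=2 C=0)
  4. pour(B -> A) -> (A=2 B=0 C=0)
  5. fill(B) -> (A=2 B=5 C=0)
Target reached → yes.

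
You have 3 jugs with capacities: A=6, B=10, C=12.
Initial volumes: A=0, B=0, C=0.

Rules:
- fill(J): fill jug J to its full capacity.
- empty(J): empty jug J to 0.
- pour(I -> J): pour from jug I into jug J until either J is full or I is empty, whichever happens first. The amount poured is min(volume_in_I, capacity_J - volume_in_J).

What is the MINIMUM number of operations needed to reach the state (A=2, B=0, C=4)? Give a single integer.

BFS from (A=0, B=0, C=0). One shortest path:
  1. fill(C) -> (A=0 B=0 C=12)
  2. pour(C -> B) -> (A=0 B=10 C=2)
  3. pour(B -> A) -> (A=6 B=4 C=2)
  4. empty(A) -> (A=0 B=4 C=2)
  5. pour(C -> A) -> (A=2 B=4 C=0)
  6. pour(B -> C) -> (A=2 B=0 C=4)
Reached target in 6 moves.

Answer: 6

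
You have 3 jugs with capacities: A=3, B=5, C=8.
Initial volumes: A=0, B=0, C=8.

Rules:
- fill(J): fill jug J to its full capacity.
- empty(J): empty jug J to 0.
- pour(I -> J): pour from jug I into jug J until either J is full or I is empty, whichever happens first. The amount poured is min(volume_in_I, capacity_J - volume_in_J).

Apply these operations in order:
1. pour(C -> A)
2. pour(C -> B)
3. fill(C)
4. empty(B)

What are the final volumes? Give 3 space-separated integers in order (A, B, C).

Step 1: pour(C -> A) -> (A=3 B=0 C=5)
Step 2: pour(C -> B) -> (A=3 B=5 C=0)
Step 3: fill(C) -> (A=3 B=5 C=8)
Step 4: empty(B) -> (A=3 B=0 C=8)

Answer: 3 0 8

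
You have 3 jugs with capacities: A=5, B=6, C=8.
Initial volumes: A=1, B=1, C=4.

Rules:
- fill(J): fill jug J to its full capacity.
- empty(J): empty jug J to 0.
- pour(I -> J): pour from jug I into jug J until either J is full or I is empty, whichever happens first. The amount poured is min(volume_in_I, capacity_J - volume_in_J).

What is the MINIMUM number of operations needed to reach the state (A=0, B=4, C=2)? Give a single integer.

BFS from (A=1, B=1, C=4). One shortest path:
  1. pour(B -> A) -> (A=2 B=0 C=4)
  2. pour(C -> B) -> (A=2 B=4 C=0)
  3. pour(A -> C) -> (A=0 B=4 C=2)
Reached target in 3 moves.

Answer: 3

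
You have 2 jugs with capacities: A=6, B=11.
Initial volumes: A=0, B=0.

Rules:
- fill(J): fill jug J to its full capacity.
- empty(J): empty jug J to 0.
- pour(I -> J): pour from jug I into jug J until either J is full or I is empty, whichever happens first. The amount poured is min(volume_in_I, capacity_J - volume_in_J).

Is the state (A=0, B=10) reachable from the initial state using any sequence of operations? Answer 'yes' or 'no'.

BFS from (A=0, B=0):
  1. fill(B) -> (A=0 B=11)
  2. pour(B -> A) -> (A=6 B=5)
  3. empty(A) -> (A=0 B=5)
  4. pour(B -> A) -> (A=5 B=0)
  5. fill(B) -> (A=5 B=11)
  6. pour(B -> A) -> (A=6 B=10)
  7. empty(A) -> (A=0 B=10)
Target reached → yes.

Answer: yes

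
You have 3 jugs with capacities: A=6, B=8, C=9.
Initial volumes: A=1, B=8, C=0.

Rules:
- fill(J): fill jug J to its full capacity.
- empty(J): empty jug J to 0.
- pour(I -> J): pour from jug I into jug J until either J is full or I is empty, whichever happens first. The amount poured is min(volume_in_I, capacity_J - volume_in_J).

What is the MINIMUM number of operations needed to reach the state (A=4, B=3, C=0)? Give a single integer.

BFS from (A=1, B=8, C=0). One shortest path:
  1. pour(B -> A) -> (A=6 B=3 C=0)
  2. pour(B -> C) -> (A=6 B=0 C=3)
  3. pour(A -> B) -> (A=0 B=6 C=3)
  4. fill(A) -> (A=6 B=6 C=3)
  5. pour(A -> B) -> (A=4 B=8 C=3)
  6. empty(B) -> (A=4 B=0 C=3)
  7. pour(C -> B) -> (A=4 B=3 C=0)
Reached target in 7 moves.

Answer: 7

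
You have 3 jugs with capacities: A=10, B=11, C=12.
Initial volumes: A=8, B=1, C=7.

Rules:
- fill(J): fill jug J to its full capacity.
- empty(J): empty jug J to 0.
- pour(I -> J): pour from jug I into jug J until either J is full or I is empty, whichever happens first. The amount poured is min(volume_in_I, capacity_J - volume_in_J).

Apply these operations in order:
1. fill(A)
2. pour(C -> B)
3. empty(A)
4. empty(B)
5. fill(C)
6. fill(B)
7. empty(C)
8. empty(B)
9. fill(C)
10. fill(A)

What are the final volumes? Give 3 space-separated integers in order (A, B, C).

Step 1: fill(A) -> (A=10 B=1 C=7)
Step 2: pour(C -> B) -> (A=10 B=8 C=0)
Step 3: empty(A) -> (A=0 B=8 C=0)
Step 4: empty(B) -> (A=0 B=0 C=0)
Step 5: fill(C) -> (A=0 B=0 C=12)
Step 6: fill(B) -> (A=0 B=11 C=12)
Step 7: empty(C) -> (A=0 B=11 C=0)
Step 8: empty(B) -> (A=0 B=0 C=0)
Step 9: fill(C) -> (A=0 B=0 C=12)
Step 10: fill(A) -> (A=10 B=0 C=12)

Answer: 10 0 12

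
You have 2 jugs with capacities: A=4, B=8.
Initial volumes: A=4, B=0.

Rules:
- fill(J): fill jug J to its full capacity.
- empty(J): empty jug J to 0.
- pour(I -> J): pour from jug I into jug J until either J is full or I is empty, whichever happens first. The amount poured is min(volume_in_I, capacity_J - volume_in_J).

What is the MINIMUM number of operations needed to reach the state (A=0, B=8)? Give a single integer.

BFS from (A=4, B=0). One shortest path:
  1. empty(A) -> (A=0 B=0)
  2. fill(B) -> (A=0 B=8)
Reached target in 2 moves.

Answer: 2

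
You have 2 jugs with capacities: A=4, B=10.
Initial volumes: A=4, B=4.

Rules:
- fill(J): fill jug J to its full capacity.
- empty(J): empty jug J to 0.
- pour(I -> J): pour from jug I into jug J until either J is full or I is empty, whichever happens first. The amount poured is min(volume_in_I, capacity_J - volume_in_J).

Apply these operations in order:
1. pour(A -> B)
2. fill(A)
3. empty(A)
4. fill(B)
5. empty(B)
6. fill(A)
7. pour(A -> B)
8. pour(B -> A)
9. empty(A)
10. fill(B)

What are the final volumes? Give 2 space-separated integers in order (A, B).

Answer: 0 10

Derivation:
Step 1: pour(A -> B) -> (A=0 B=8)
Step 2: fill(A) -> (A=4 B=8)
Step 3: empty(A) -> (A=0 B=8)
Step 4: fill(B) -> (A=0 B=10)
Step 5: empty(B) -> (A=0 B=0)
Step 6: fill(A) -> (A=4 B=0)
Step 7: pour(A -> B) -> (A=0 B=4)
Step 8: pour(B -> A) -> (A=4 B=0)
Step 9: empty(A) -> (A=0 B=0)
Step 10: fill(B) -> (A=0 B=10)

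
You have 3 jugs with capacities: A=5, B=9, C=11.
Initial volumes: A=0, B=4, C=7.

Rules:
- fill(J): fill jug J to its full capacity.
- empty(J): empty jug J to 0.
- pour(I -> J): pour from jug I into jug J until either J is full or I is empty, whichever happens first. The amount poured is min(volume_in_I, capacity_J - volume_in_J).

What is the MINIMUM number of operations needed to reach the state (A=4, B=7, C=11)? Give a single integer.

BFS from (A=0, B=4, C=7). One shortest path:
  1. pour(B -> A) -> (A=4 B=0 C=7)
  2. pour(C -> B) -> (A=4 B=7 C=0)
  3. fill(C) -> (A=4 B=7 C=11)
Reached target in 3 moves.

Answer: 3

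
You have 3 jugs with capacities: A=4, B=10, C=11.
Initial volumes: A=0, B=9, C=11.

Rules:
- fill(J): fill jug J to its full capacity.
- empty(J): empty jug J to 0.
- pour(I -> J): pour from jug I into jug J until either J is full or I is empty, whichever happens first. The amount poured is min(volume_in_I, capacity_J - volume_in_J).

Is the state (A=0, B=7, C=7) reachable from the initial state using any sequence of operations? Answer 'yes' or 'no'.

Answer: yes

Derivation:
BFS from (A=0, B=9, C=11):
  1. fill(A) -> (A=4 B=9 C=11)
  2. pour(A -> B) -> (A=3 B=10 C=11)
  3. empty(B) -> (A=3 B=0 C=11)
  4. pour(A -> B) -> (A=0 B=3 C=11)
  5. pour(C -> A) -> (A=4 B=3 C=7)
  6. pour(A -> B) -> (A=0 B=7 C=7)
Target reached → yes.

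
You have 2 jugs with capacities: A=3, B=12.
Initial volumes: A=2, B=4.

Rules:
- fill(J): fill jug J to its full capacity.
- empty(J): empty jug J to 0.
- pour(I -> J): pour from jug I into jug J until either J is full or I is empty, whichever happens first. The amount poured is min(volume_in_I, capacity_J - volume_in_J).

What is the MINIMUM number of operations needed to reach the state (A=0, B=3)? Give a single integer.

BFS from (A=2, B=4). One shortest path:
  1. pour(B -> A) -> (A=3 B=3)
  2. empty(A) -> (A=0 B=3)
Reached target in 2 moves.

Answer: 2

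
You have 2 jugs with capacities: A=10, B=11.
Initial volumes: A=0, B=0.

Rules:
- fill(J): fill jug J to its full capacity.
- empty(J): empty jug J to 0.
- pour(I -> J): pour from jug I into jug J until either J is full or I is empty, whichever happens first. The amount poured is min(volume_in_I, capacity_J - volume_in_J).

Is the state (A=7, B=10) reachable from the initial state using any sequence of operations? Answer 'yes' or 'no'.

Answer: no

Derivation:
BFS explored all 42 reachable states.
Reachable set includes: (0,0), (0,1), (0,2), (0,3), (0,4), (0,5), (0,6), (0,7), (0,8), (0,9), (0,10), (0,11) ...
Target (A=7, B=10) not in reachable set → no.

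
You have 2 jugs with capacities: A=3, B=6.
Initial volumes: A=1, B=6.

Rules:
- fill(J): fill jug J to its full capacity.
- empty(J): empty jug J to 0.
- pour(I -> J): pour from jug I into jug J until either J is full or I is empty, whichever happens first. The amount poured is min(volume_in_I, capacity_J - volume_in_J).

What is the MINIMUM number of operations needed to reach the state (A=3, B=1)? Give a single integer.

Answer: 3

Derivation:
BFS from (A=1, B=6). One shortest path:
  1. empty(B) -> (A=1 B=0)
  2. pour(A -> B) -> (A=0 B=1)
  3. fill(A) -> (A=3 B=1)
Reached target in 3 moves.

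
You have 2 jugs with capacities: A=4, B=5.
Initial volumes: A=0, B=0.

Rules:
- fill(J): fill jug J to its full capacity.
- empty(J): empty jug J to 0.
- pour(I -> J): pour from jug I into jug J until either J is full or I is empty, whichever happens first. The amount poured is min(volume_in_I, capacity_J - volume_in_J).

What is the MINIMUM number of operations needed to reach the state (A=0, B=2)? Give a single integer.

Answer: 7

Derivation:
BFS from (A=0, B=0). One shortest path:
  1. fill(B) -> (A=0 B=5)
  2. pour(B -> A) -> (A=4 B=1)
  3. empty(A) -> (A=0 B=1)
  4. pour(B -> A) -> (A=1 B=0)
  5. fill(B) -> (A=1 B=5)
  6. pour(B -> A) -> (A=4 B=2)
  7. empty(A) -> (A=0 B=2)
Reached target in 7 moves.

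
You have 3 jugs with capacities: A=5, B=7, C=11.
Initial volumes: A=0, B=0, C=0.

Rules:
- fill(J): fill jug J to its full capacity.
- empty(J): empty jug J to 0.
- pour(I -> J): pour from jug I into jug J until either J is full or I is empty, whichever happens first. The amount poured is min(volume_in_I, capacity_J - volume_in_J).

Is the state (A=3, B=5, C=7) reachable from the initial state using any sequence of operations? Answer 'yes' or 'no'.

BFS explored all 336 reachable states.
Reachable set includes: (0,0,0), (0,0,1), (0,0,2), (0,0,3), (0,0,4), (0,0,5), (0,0,6), (0,0,7), (0,0,8), (0,0,9), (0,0,10), (0,0,11) ...
Target (A=3, B=5, C=7) not in reachable set → no.

Answer: no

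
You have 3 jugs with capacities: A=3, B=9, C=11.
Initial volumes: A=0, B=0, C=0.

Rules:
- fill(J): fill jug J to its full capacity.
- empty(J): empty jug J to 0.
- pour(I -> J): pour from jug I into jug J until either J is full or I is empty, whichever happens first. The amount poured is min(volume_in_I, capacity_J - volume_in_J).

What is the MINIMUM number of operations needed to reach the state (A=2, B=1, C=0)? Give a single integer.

Answer: 8

Derivation:
BFS from (A=0, B=0, C=0). One shortest path:
  1. fill(A) -> (A=3 B=0 C=0)
  2. fill(B) -> (A=3 B=9 C=0)
  3. pour(B -> C) -> (A=3 B=0 C=9)
  4. pour(A -> C) -> (A=1 B=0 C=11)
  5. pour(C -> B) -> (A=1 B=9 C=2)
  6. empty(B) -> (A=1 B=0 C=2)
  7. pour(A -> B) -> (A=0 B=1 C=2)
  8. pour(C -> A) -> (A=2 B=1 C=0)
Reached target in 8 moves.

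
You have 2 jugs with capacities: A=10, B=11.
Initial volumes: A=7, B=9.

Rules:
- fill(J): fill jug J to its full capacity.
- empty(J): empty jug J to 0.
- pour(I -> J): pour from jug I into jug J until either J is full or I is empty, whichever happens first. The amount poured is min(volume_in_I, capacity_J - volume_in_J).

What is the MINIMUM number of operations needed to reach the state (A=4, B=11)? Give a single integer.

Answer: 5

Derivation:
BFS from (A=7, B=9). One shortest path:
  1. pour(A -> B) -> (A=5 B=11)
  2. empty(B) -> (A=5 B=0)
  3. pour(A -> B) -> (A=0 B=5)
  4. fill(A) -> (A=10 B=5)
  5. pour(A -> B) -> (A=4 B=11)
Reached target in 5 moves.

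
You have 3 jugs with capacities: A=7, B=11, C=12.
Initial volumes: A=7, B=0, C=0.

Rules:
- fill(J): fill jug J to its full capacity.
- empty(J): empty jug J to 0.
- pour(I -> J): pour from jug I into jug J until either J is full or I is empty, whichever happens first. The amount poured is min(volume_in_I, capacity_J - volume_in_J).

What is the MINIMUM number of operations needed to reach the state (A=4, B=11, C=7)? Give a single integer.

Answer: 6

Derivation:
BFS from (A=7, B=0, C=0). One shortest path:
  1. empty(A) -> (A=0 B=0 C=0)
  2. fill(B) -> (A=0 B=11 C=0)
  3. pour(B -> A) -> (A=7 B=4 C=0)
  4. pour(A -> C) -> (A=0 B=4 C=7)
  5. pour(B -> A) -> (A=4 B=0 C=7)
  6. fill(B) -> (A=4 B=11 C=7)
Reached target in 6 moves.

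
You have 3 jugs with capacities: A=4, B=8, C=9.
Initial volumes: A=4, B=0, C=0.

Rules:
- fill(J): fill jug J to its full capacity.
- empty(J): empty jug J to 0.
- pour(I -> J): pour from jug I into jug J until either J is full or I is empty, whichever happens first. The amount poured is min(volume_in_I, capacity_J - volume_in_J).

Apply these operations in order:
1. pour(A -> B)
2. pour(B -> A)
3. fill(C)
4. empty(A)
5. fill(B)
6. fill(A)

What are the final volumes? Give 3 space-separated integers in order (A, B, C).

Answer: 4 8 9

Derivation:
Step 1: pour(A -> B) -> (A=0 B=4 C=0)
Step 2: pour(B -> A) -> (A=4 B=0 C=0)
Step 3: fill(C) -> (A=4 B=0 C=9)
Step 4: empty(A) -> (A=0 B=0 C=9)
Step 5: fill(B) -> (A=0 B=8 C=9)
Step 6: fill(A) -> (A=4 B=8 C=9)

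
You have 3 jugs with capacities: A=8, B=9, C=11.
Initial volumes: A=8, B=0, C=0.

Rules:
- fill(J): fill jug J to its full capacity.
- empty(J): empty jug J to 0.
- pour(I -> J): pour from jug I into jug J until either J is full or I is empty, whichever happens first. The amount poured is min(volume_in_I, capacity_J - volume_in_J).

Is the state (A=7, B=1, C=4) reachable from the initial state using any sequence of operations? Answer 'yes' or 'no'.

BFS explored all 520 reachable states.
Reachable set includes: (0,0,0), (0,0,1), (0,0,2), (0,0,3), (0,0,4), (0,0,5), (0,0,6), (0,0,7), (0,0,8), (0,0,9), (0,0,10), (0,0,11) ...
Target (A=7, B=1, C=4) not in reachable set → no.

Answer: no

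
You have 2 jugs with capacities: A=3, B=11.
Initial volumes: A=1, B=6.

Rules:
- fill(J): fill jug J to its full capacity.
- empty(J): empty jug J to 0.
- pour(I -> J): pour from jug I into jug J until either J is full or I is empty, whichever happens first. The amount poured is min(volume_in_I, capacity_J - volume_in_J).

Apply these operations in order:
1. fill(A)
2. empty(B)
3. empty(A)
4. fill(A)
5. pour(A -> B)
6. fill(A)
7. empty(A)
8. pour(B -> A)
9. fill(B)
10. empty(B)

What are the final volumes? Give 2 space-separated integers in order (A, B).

Answer: 3 0

Derivation:
Step 1: fill(A) -> (A=3 B=6)
Step 2: empty(B) -> (A=3 B=0)
Step 3: empty(A) -> (A=0 B=0)
Step 4: fill(A) -> (A=3 B=0)
Step 5: pour(A -> B) -> (A=0 B=3)
Step 6: fill(A) -> (A=3 B=3)
Step 7: empty(A) -> (A=0 B=3)
Step 8: pour(B -> A) -> (A=3 B=0)
Step 9: fill(B) -> (A=3 B=11)
Step 10: empty(B) -> (A=3 B=0)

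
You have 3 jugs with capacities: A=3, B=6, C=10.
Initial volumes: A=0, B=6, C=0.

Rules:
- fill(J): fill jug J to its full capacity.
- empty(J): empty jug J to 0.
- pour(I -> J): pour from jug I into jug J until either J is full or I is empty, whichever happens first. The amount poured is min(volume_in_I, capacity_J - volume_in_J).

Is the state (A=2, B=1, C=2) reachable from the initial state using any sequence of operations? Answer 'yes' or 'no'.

BFS explored all 218 reachable states.
Reachable set includes: (0,0,0), (0,0,1), (0,0,2), (0,0,3), (0,0,4), (0,0,5), (0,0,6), (0,0,7), (0,0,8), (0,0,9), (0,0,10), (0,1,0) ...
Target (A=2, B=1, C=2) not in reachable set → no.

Answer: no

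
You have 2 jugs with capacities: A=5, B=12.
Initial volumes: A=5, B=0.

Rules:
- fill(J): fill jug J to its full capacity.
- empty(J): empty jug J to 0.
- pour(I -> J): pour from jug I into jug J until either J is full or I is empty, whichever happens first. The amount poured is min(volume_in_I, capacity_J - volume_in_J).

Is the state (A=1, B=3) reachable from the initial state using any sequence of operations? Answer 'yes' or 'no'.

BFS explored all 34 reachable states.
Reachable set includes: (0,0), (0,1), (0,2), (0,3), (0,4), (0,5), (0,6), (0,7), (0,8), (0,9), (0,10), (0,11) ...
Target (A=1, B=3) not in reachable set → no.

Answer: no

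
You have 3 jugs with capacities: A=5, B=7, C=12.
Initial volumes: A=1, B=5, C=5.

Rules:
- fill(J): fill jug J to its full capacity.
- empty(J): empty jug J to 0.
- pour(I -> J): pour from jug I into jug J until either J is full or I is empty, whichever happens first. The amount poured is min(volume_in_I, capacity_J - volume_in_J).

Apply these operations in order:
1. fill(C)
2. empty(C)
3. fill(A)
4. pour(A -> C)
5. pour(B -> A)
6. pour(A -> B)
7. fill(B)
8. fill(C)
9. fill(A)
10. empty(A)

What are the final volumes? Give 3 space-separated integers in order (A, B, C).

Answer: 0 7 12

Derivation:
Step 1: fill(C) -> (A=1 B=5 C=12)
Step 2: empty(C) -> (A=1 B=5 C=0)
Step 3: fill(A) -> (A=5 B=5 C=0)
Step 4: pour(A -> C) -> (A=0 B=5 C=5)
Step 5: pour(B -> A) -> (A=5 B=0 C=5)
Step 6: pour(A -> B) -> (A=0 B=5 C=5)
Step 7: fill(B) -> (A=0 B=7 C=5)
Step 8: fill(C) -> (A=0 B=7 C=12)
Step 9: fill(A) -> (A=5 B=7 C=12)
Step 10: empty(A) -> (A=0 B=7 C=12)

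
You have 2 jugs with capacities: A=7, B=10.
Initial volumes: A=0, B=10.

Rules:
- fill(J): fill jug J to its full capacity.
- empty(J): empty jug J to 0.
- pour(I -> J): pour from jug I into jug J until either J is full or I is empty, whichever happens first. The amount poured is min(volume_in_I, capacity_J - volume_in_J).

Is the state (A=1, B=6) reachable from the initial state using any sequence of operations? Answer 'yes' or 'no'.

BFS explored all 34 reachable states.
Reachable set includes: (0,0), (0,1), (0,2), (0,3), (0,4), (0,5), (0,6), (0,7), (0,8), (0,9), (0,10), (1,0) ...
Target (A=1, B=6) not in reachable set → no.

Answer: no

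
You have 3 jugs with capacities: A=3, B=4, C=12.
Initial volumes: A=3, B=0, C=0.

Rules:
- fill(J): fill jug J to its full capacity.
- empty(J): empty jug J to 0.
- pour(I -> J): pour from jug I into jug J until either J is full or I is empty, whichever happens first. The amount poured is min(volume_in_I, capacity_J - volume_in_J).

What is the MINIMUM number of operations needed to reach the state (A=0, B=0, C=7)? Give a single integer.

BFS from (A=3, B=0, C=0). One shortest path:
  1. fill(B) -> (A=3 B=4 C=0)
  2. pour(A -> C) -> (A=0 B=4 C=3)
  3. pour(B -> C) -> (A=0 B=0 C=7)
Reached target in 3 moves.

Answer: 3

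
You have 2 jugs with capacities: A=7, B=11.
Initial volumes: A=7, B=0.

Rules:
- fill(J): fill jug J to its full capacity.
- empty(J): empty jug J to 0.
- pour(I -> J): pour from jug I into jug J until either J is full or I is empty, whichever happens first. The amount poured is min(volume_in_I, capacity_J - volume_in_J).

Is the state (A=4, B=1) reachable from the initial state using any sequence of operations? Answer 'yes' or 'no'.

Answer: no

Derivation:
BFS explored all 36 reachable states.
Reachable set includes: (0,0), (0,1), (0,2), (0,3), (0,4), (0,5), (0,6), (0,7), (0,8), (0,9), (0,10), (0,11) ...
Target (A=4, B=1) not in reachable set → no.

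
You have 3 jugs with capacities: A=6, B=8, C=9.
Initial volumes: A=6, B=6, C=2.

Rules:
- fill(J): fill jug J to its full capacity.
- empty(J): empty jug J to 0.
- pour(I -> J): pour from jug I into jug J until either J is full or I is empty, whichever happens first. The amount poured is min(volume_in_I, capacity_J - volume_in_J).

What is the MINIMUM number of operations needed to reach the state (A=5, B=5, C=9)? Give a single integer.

Answer: 7

Derivation:
BFS from (A=6, B=6, C=2). One shortest path:
  1. pour(A -> C) -> (A=0 B=6 C=8)
  2. fill(A) -> (A=6 B=6 C=8)
  3. pour(A -> C) -> (A=5 B=6 C=9)
  4. empty(C) -> (A=5 B=6 C=0)
  5. pour(B -> C) -> (A=5 B=0 C=6)
  6. fill(B) -> (A=5 B=8 C=6)
  7. pour(B -> C) -> (A=5 B=5 C=9)
Reached target in 7 moves.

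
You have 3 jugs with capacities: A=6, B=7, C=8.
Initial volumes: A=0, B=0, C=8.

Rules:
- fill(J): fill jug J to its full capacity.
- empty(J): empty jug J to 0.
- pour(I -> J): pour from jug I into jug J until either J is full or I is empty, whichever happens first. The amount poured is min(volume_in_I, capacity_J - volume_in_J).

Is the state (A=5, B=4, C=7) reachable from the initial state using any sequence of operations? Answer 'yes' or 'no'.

Answer: no

Derivation:
BFS explored all 294 reachable states.
Reachable set includes: (0,0,0), (0,0,1), (0,0,2), (0,0,3), (0,0,4), (0,0,5), (0,0,6), (0,0,7), (0,0,8), (0,1,0), (0,1,1), (0,1,2) ...
Target (A=5, B=4, C=7) not in reachable set → no.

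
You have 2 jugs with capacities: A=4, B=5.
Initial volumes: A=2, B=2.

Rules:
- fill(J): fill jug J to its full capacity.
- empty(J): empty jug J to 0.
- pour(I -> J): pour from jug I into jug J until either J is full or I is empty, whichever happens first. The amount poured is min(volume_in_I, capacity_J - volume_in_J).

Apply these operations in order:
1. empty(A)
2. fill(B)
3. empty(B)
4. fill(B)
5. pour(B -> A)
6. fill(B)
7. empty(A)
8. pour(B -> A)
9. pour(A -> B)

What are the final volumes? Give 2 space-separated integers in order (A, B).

Step 1: empty(A) -> (A=0 B=2)
Step 2: fill(B) -> (A=0 B=5)
Step 3: empty(B) -> (A=0 B=0)
Step 4: fill(B) -> (A=0 B=5)
Step 5: pour(B -> A) -> (A=4 B=1)
Step 6: fill(B) -> (A=4 B=5)
Step 7: empty(A) -> (A=0 B=5)
Step 8: pour(B -> A) -> (A=4 B=1)
Step 9: pour(A -> B) -> (A=0 B=5)

Answer: 0 5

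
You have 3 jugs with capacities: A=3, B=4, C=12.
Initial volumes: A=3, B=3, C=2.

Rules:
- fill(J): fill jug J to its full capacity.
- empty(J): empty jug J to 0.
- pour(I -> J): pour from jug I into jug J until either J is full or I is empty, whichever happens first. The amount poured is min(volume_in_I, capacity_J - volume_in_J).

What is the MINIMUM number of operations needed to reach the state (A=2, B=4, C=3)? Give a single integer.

Answer: 4

Derivation:
BFS from (A=3, B=3, C=2). One shortest path:
  1. empty(A) -> (A=0 B=3 C=2)
  2. pour(C -> A) -> (A=2 B=3 C=0)
  3. pour(B -> C) -> (A=2 B=0 C=3)
  4. fill(B) -> (A=2 B=4 C=3)
Reached target in 4 moves.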